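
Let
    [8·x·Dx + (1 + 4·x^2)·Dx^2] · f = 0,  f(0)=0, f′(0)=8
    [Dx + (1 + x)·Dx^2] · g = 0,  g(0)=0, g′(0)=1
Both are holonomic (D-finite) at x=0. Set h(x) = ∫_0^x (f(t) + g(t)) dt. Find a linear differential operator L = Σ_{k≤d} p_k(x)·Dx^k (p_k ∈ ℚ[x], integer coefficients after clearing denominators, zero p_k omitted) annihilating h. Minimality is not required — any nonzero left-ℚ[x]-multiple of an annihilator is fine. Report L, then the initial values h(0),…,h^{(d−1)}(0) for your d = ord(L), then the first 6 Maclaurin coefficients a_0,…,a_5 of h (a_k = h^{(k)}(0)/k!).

f: a_k = 0, 8, 0, -32/3, 0, 128/5, …
g: a_k = 0, 1, -1/2, 1/3, -1/4, 1/5, …
Sum ⇒ L₀ = lclm(L_f,L_g) in ℚ(x)⟨Dx⟩.
∫: right-multiply L₀ by Dx.
L = (-8 - 24·x + 96·x^2 + 32·x^3)·Dx^2 + (-10 - 16·x + 72·x^2 + 192·x^3 + 64·x^4)·Dx^3 + (-1 + 7·x + 8·x^2 + 32·x^3 + 48·x^4 + 16·x^5)·Dx^4  (order 4).
h: a_k = 0, 0, 9/2, -1/6, -31/12, -1/20, …
ICs: h(0) = 0, h′(0) = 0, h′′(0) = 9, h′′′(0) = -1.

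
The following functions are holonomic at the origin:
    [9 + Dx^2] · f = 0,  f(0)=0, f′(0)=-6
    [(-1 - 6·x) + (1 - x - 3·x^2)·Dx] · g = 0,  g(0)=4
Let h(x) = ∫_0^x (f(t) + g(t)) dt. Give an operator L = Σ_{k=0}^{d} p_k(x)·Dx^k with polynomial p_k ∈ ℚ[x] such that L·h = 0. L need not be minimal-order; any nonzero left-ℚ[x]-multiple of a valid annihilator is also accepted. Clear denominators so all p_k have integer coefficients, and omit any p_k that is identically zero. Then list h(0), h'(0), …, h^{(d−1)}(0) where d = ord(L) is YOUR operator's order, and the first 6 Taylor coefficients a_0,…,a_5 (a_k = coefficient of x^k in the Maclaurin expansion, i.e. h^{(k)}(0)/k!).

f: a_k = 0, -6, 0, 9, 0, -81/20, …
g: a_k = 4, 4, 16, 28, 76, 160, …
Sum ⇒ L₀ = lclm(L_f,L_g) in ℚ(x)⟨Dx⟩.
Integrate: L := L₀·Dx.
L = (-459 - 2916·x - 1539·x^2 - 3888·x^3 - 3645·x^4 - 4374·x^5)·Dx + (153 - 153·x - 378·x^2 + 405·x^3 - 2187·x^5 - 2187·x^6)·Dx^2 + (-51 - 324·x - 171·x^2 - 432·x^3 - 405·x^4 - 486·x^5)·Dx^3 + (17 - 17·x - 42·x^2 + 45·x^3 - 243·x^5 - 243·x^6)·Dx^4  (order 4).
h: a_k = 0, 4, -1, 16/3, 37/4, 76/5, …
ICs: h(0) = 0, h′(0) = 4, h′′(0) = -2, h′′′(0) = 32.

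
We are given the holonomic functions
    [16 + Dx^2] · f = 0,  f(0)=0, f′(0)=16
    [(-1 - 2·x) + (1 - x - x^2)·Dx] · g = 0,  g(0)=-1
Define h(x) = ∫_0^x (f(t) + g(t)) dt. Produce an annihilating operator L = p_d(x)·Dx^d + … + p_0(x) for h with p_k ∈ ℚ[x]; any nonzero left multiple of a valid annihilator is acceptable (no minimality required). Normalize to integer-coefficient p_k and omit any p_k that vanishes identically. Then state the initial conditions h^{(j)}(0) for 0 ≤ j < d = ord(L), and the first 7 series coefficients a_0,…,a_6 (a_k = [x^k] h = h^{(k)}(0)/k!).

L = (-272 - 384·x + 352·x^2 - 192·x^3 - 640·x^4 - 256·x^5)·Dx + (160 - 368·x - 32·x^2 + 544·x^3 - 48·x^4 - 384·x^5 - 128·x^6)·Dx^2 + (-17 - 24·x + 22·x^2 - 12·x^3 - 40·x^4 - 16·x^5)·Dx^3 + (10 - 23·x - 2·x^2 + 34·x^3 - 3·x^4 - 24·x^5 - 8·x^6)·Dx^4  (order 4).
h: a_k = 0, -1, 15/2, -2/3, -137/12, -1, 196/45, …
ICs: h(0) = 0, h′(0) = -1, h′′(0) = 15, h′′′(0) = -4.

f: a_k = 0, 16, 0, -128/3, 0, 512/15, 0, …
g: a_k = -1, -1, -2, -3, -5, -8, -13, …
L₀ := lclm(L_f,L_g); ord L₀ ≤ 2+1.
h=∫h₀ ⇒ L = L₀·Dx.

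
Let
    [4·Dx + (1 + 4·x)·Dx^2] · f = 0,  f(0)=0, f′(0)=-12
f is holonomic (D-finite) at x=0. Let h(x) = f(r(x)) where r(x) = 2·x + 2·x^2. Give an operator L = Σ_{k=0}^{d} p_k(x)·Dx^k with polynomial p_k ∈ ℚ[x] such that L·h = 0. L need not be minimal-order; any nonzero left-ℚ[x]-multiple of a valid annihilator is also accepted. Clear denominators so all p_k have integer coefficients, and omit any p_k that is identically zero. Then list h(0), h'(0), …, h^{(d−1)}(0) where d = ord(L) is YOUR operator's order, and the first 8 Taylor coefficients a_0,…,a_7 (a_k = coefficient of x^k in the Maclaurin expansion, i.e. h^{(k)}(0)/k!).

f: a_k = 0, -12, 24, -64, 192, -3072/5, 2048, -49152/7, …
L₀ from L_f via x↦r, Dx↦r'^{-1}Dx.
L = (6 + 16·x + 16·x^2)·Dx + (1 + 10·x + 24·x^2 + 16·x^3)·Dx^2  (order 2).
h: a_k = 0, -24, 72, -320, 1632, -44544/5, 50688, -2076672/7, …
ICs: h(0) = 0, h′(0) = -24.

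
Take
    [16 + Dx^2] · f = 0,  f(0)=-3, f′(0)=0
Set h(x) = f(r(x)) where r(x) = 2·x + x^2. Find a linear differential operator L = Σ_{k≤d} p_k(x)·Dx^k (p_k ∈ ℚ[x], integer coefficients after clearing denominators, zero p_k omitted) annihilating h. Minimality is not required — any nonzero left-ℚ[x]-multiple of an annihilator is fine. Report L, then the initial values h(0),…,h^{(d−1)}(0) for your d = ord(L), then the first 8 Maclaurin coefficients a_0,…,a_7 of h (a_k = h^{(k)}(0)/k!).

L = (64 + 192·x + 192·x^2 + 64·x^3) - Dx + (1 + x)·Dx^2  (order 2).
h: a_k = -3, 0, 96, 96, -488, -1024, 4864/15, 15104/5, …
ICs: h(0) = -3, h′(0) = 0.

f: a_k = -3, 0, 24, 0, -32, 0, 256/15, 0, …
h₀=f(r): pull back L_f along r ⇒ L₀.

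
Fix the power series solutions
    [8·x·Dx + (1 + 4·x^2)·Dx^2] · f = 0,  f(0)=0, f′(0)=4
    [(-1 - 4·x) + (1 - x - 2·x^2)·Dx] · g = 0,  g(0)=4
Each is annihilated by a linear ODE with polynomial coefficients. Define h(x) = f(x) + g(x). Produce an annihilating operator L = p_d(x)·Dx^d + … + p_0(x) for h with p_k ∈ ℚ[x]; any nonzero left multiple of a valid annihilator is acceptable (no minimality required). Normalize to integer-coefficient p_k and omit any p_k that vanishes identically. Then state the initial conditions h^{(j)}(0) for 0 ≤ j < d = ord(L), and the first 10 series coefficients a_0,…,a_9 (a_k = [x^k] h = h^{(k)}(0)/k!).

L = (24 - 96·x - 864·x^2 - 1536·x^3 - 3264·x^4 - 768·x^6)·Dx + (-19 - 80·x - 100·x^2 - 544·x^3 - 1424·x^4 - 2368·x^5 - 192·x^6 - 768·x^7)·Dx^2 + (3 + 7·x + 32·x^2 - 28·x^3 + 24·x^4 - 240·x^5 - 256·x^6 - 64·x^7 - 128·x^8)·Dx^3  (order 3).
h: a_k = 4, 8, 12, 44/3, 44, 484/5, 172, 2124/7, 684, 13300/9, …
ICs: h(0) = 4, h′(0) = 8, h′′(0) = 24.

f: a_k = 0, 4, 0, -16/3, 0, 64/5, 0, -256/7, 0, 1024/9, …
g: a_k = 4, 4, 12, 20, 44, 84, 172, 340, 684, 1364, …
h₀=f+g: left-lcm gives L₀, ord ≤ 3.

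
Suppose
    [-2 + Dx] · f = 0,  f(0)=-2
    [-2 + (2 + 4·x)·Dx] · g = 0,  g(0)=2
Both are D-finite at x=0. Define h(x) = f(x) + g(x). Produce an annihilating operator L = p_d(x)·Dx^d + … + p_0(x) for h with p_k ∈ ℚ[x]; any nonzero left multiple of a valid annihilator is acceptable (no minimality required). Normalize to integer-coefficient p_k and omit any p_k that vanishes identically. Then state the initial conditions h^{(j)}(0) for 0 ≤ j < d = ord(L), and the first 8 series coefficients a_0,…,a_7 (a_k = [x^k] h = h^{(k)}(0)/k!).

L = (6 + 8·x) + (-5 - 16·x - 16·x^2)·Dx + (1 + 6·x + 8·x^2)·Dx^2  (order 2).
h: a_k = 0, -2, -5, -5/3, -31/12, 73/60, -1009/360, 10267/2520, …
ICs: h(0) = 0, h′(0) = -2.

f: a_k = -2, -4, -4, -8/3, -4/3, -8/15, -8/45, -16/315, …
g: a_k = 2, 2, -1, 1, -5/4, 7/4, -21/8, 33/8, …
Weyl lclm of L_f,L_g ⇒ L₀ (ord ≤ 2).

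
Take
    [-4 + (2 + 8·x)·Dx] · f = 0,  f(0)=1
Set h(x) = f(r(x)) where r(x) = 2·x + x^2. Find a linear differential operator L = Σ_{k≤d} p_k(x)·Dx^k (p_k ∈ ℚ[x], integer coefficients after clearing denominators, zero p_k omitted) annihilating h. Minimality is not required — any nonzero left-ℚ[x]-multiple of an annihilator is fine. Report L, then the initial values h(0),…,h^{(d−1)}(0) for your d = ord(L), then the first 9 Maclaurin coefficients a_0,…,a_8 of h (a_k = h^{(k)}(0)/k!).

L = (-4 - 4·x) + (1 + 8·x + 4·x^2)·Dx  (order 1).
h: a_k = 1, 4, -6, 24, -114, 600, -3372, 19824, -120426, …
ICs: h(0) = 1.

f: a_k = 1, 2, -2, 4, -10, 28, -84, 264, -858, …
f∘r: x↦r, Dx↦Dx/r' in L_f ⇒ L₀.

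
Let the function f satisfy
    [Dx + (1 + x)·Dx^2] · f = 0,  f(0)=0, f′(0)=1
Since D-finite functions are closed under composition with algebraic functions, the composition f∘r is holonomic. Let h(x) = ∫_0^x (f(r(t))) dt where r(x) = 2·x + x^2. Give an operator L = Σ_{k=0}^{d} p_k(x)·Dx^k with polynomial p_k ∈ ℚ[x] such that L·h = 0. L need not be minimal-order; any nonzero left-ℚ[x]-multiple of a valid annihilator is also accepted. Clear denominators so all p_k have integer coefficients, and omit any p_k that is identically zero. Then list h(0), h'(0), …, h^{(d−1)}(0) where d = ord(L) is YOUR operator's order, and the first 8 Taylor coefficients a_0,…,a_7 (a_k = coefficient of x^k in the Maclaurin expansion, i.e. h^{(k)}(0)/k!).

L = Dx^2 + (1 + x)·Dx^3  (order 3).
h: a_k = 0, 0, 1, -1/3, 1/6, -1/10, 1/15, -1/21, …
ICs: h(0) = 0, h′(0) = 0, h′′(0) = 2.

f: a_k = 0, 1, -1/2, 1/3, -1/4, 1/5, -1/6, 1/7, …
L₀ from L_f via x↦r, Dx↦r'^{-1}Dx.
∫: right-multiply L₀ by Dx.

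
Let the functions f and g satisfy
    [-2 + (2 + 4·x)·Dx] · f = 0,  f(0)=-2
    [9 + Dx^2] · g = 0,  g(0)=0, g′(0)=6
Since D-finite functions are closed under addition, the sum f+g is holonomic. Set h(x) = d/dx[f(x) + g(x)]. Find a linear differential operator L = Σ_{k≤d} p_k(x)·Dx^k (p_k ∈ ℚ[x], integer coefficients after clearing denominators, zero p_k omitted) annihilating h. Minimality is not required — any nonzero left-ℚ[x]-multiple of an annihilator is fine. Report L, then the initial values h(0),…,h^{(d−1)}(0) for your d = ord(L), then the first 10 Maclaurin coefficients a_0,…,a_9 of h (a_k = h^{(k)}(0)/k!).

f: a_k = -2, -2, 1, -1, 5/4, -7/4, 21/8, -33/8, 429/64, -715/64, …
g: a_k = 0, 6, 0, -9, 0, 81/20, 0, -243/280, 0, 243/2240, …
h₀=f+g: left-lcm gives L₀, ord ≤ 3.
Derive L from L₀ (diff closure).
L = (-18 - 27·x - 27·x^2) + (-9 - 45·x - 81·x^2 - 54·x^3)·Dx + (-2 - 3·x - 3·x^2)·Dx^2 + (-1 - 5·x - 9·x^2 - 6·x^3)·Dx^3  (order 3).
h: a_k = 4, 2, -30, 5, 23/2, 63/4, -699/20, 429/8, -111519/1120, 12155/64, …
ICs: h(0) = 4, h′(0) = 2, h′′(0) = -60.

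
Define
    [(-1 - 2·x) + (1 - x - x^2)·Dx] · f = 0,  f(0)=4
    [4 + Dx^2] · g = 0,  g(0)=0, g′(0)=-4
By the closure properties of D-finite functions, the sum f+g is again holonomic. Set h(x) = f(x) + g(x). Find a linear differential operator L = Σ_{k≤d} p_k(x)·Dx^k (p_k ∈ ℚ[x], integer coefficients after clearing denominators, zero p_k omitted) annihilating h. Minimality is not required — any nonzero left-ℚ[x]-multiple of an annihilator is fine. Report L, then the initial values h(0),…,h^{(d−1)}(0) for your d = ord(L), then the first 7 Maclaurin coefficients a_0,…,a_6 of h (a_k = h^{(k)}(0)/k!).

L = (44 + 96·x + 32·x^2 + 48·x^3 + 40·x^4 + 16·x^5) + (-16 + 20·x + 8·x^2 - 16·x^3 + 12·x^4 + 24·x^5 + 8·x^6)·Dx + (11 + 24·x + 8·x^2 + 12·x^3 + 10·x^4 + 4·x^5)·Dx^2 + (-4 + 5·x + 2·x^2 - 4·x^3 + 3·x^4 + 6·x^5 + 2·x^6)·Dx^3  (order 3).
h: a_k = 4, 0, 8, 44/3, 20, 472/15, 52, …
ICs: h(0) = 4, h′(0) = 0, h′′(0) = 16.

f: a_k = 4, 4, 8, 12, 20, 32, 52, …
g: a_k = 0, -4, 0, 8/3, 0, -8/15, 0, …
f+g: L₀ = lclm(L_f,L_g), ord ≤ 1+2.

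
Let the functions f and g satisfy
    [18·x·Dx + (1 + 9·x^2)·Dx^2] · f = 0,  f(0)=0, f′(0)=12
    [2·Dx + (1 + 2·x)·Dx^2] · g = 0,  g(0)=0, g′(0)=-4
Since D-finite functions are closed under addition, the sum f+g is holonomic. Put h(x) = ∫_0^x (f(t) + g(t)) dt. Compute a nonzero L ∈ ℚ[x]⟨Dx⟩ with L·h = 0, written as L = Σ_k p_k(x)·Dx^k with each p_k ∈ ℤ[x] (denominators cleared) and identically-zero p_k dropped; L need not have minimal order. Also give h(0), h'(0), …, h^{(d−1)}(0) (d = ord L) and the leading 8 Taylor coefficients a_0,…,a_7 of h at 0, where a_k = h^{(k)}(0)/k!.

L = (-18 - 108·x + 486·x^2 + 324·x^3)·Dx^2 + (-13 - 36·x + 135·x^2 + 972·x^3 + 648·x^4)·Dx^3 + (-1 + 7·x + 18·x^2 + 81·x^3 + 243·x^4 + 162·x^5)·Dx^4  (order 4).
h: a_k = 0, 0, 4, 4/3, -31/3, 8/5, 454/15, 64/21, …
ICs: h(0) = 0, h′(0) = 0, h′′(0) = 8, h′′′(0) = 8.

f: a_k = 0, 12, 0, -36, 0, 972/5, 0, -8748/7, …
g: a_k = 0, -4, 4, -16/3, 8, -64/5, 64/3, -256/7, …
L₀ := lclm(L_f,L_g); ord L₀ ≤ 2+2.
h=∫₀ˣh₀: take L = L₀·Dx.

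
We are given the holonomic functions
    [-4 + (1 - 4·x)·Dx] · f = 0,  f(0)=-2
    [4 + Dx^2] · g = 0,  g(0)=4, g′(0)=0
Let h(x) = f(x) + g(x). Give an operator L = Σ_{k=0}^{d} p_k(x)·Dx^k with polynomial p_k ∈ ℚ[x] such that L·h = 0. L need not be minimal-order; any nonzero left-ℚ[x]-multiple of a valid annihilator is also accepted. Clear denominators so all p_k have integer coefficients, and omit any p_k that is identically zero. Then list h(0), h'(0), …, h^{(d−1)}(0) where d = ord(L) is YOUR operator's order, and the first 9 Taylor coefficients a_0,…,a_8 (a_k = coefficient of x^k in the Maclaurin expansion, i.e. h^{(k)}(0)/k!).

f: a_k = -2, -8, -32, -128, -512, -2048, -8192, -32768, -131072, …
g: a_k = 4, 0, -8, 0, 8/3, 0, -16/45, 0, 8/315, …
L₀ := lclm(L_f,L_g); ord L₀ ≤ 1+2.
L = (400 - 128·x + 256·x^2) + (-36 + 176·x - 192·x^2 + 256·x^3)·Dx + (100 - 32·x + 64·x^2)·Dx^2 + (-9 + 44·x - 48·x^2 + 64·x^3)·Dx^3  (order 3).
h: a_k = 2, -8, -40, -128, -1528/3, -2048, -368656/45, -32768, -41287672/315, …
ICs: h(0) = 2, h′(0) = -8, h′′(0) = -80.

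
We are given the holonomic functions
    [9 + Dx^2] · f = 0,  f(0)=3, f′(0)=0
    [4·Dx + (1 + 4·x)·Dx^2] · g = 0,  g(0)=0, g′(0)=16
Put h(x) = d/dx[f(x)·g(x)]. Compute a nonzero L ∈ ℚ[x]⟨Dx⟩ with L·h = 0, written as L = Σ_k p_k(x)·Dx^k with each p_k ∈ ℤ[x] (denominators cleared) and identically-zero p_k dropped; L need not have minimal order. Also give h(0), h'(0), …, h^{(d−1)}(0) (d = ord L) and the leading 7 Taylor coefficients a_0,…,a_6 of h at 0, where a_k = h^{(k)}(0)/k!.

f: a_k = 3, 0, -27/2, 0, 81/8, 0, -243/80, …
g: a_k = 0, 16, -32, 256/3, -256, 4096/5, -8192/3, …
Product ⇒ symmetric product L₀, ord ≤ 4.
Derive L from L₀ (diff closure).
L = (-153603 - 635688·x - 3184272·x^2 - 4292352·x^3 + 12503808·x^4 + 40310784·x^5 + 26873856·x^6) + (-47736 - 304992·x - 311040·x^2 + 2073600·x^3 + 7464960·x^4 + 5971968·x^5)·Dx + (-19110 - 88272·x - 352800·x^2 + 41472·x^3 + 3773952·x^4 + 8957952·x^5 + 5971968·x^6)·Dx^2 + (-5304 - 33888·x - 34560·x^2 + 230400·x^3 + 829440·x^4 + 663552·x^5)·Dx^3 + (-227 - 1960·x + 112·x^2 + 57600·x^3 + 264960·x^4 + 497664·x^5 + 331776·x^6)·Dx^4  (order 4).
h: a_k = 48, -192, 120, -1344, 7338, -30360, 624507/5, …
ICs: h(0) = 48, h′(0) = -192, h′′(0) = 240, h′′′(0) = -8064.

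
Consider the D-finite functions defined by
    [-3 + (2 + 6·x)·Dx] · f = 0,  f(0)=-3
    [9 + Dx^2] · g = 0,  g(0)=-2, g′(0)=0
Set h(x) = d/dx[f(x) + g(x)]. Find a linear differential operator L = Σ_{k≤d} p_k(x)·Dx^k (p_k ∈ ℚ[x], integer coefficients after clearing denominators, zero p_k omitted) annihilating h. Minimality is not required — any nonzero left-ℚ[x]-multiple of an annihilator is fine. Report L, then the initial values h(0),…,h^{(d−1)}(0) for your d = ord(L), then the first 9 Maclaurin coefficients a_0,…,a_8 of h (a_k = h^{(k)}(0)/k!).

f: a_k = -3, -9/2, 27/8, -81/16, 1215/128, -5103/256, 45927/1024, -216513/2048, 8444007/32768, …
g: a_k = -2, 0, 9, 0, -27/4, 0, 81/40, 0, -729/2240, …
f+g: L₀ = lclm(L_f,L_g), ord ≤ 1+2.
h=h₀': d/dx-closure on L₀ ⇒ L.
L = (-513 - 648·x - 972·x^2) + (-126 - 810·x - 1944·x^2 - 1944·x^3)·Dx + (-57 - 72·x - 108·x^2)·Dx^2 + (-14 - 90·x - 216·x^2 - 216·x^3)·Dx^3  (order 3).
h: a_k = -9/2, 99/4, -243/16, 351/32, -25515/256, 720009/2560, -1515591/2048, 295166997/143360, -379980315/65536, …
ICs: h(0) = -9/2, h′(0) = 99/4, h′′(0) = -243/8.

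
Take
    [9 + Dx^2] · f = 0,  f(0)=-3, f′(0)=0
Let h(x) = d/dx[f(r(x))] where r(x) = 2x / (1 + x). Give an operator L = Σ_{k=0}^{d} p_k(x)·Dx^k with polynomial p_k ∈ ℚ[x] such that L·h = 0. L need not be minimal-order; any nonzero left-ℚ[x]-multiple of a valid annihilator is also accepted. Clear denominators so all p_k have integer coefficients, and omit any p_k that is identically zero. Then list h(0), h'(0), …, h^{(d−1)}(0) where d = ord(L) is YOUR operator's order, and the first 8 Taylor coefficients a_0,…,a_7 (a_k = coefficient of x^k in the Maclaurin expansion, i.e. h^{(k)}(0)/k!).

L = (42 + 12·x + 6·x^2) + (6 + 18·x + 18·x^2 + 6·x^3)·Dx + (1 + 4·x + 6·x^2 + 4·x^3 + x^4)·Dx^2  (order 2).
h: a_k = 0, 108, -324, 0, 2160, -34668/5, 61236/5, -74736/7, …
ICs: h(0) = 0, h′(0) = 108.

f: a_k = -3, 0, 27/2, 0, -81/8, 0, 243/80, 0, …
L₀ from L_f via x↦r, Dx↦r'^{-1}Dx.
Differentiate: ansatz ord ≤ ord L₀ ⇒ L.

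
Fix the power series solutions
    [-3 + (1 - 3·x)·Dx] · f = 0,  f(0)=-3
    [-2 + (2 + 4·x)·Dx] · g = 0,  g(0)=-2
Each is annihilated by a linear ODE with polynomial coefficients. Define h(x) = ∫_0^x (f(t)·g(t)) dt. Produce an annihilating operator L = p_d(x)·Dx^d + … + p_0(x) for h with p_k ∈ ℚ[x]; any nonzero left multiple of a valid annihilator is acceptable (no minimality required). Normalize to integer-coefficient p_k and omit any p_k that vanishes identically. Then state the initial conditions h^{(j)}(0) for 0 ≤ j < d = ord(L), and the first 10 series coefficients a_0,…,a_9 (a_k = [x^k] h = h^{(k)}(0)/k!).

f: a_k = -3, -9, -27, -81, -243, -729, -2187, -6561, -19683, -59049, …
g: a_k = -2, -2, 1, -1, 5/4, -7/4, 21/8, -33/8, 429/64, -715/64, …
Product ⇒ symmetric product L₀, ord ≤ 1.
h=∫₀ˣh₀: take L = L₀·Dx.
L = (4 + 3·x)·Dx + (-1 + x + 6·x^2)·Dx^2  (order 2).
h: a_k = 0, 6, 12, 23, 105/2, 501/4, 314, 45153/56, 67779/32, 361345/64, …
ICs: h(0) = 0, h′(0) = 6.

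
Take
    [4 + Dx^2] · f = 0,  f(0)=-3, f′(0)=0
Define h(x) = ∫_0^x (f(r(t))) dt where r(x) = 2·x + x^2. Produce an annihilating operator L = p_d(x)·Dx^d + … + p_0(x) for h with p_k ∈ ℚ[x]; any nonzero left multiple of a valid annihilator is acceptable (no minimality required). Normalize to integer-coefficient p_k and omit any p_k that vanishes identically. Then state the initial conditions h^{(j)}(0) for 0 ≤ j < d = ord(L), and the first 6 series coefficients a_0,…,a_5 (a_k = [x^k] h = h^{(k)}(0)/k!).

L = (16 + 48·x + 48·x^2 + 16·x^3)·Dx - Dx^2 + (1 + x)·Dx^3  (order 3).
h: a_k = 0, -3, 0, 8, 6, -26/5, …
ICs: h(0) = 0, h′(0) = -3, h′′(0) = 0.

f: a_k = -3, 0, 6, 0, -2, 0, …
h₀=f(r): pull back L_f along r ⇒ L₀.
Integrate: L := L₀·Dx.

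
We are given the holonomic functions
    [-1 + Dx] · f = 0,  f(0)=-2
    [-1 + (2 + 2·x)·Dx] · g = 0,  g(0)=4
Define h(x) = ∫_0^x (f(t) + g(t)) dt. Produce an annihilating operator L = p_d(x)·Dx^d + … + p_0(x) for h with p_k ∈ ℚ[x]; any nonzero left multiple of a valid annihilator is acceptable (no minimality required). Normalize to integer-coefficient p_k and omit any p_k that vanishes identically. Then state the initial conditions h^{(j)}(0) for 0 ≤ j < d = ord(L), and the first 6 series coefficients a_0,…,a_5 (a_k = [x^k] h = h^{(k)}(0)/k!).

L = (3 + 2·x)·Dx + (-5 - 8·x - 4·x^2)·Dx^2 + (2 + 6·x + 4·x^2)·Dx^3  (order 3).
h: a_k = 0, 2, 0, -1/2, -1/48, -23/480, …
ICs: h(0) = 0, h′(0) = 2, h′′(0) = 0.

f: a_k = -2, -2, -1, -1/3, -1/12, -1/60, …
g: a_k = 4, 2, -1/2, 1/4, -5/32, 7/64, …
L₀ := lclm(L_f,L_g); ord L₀ ≤ 1+1.
h=∫h₀ ⇒ L = L₀·Dx.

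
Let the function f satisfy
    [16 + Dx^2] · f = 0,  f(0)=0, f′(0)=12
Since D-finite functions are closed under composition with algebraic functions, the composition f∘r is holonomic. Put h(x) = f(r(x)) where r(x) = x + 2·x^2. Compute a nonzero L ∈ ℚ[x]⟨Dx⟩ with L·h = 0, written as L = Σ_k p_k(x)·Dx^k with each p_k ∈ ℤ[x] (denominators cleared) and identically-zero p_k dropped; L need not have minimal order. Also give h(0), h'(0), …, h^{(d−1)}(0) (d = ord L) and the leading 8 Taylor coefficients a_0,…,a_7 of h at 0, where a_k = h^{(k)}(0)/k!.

f: a_k = 0, 12, 0, -32, 0, 128/5, 0, -1024/105, …
Substitute x→r, Dx→(1/r')Dx; clear ⇒ L₀.
L = (16 + 192·x + 768·x^2 + 1024·x^3) - 4·Dx + (1 + 4·x)·Dx^2  (order 2).
h: a_k = 0, 12, 24, -32, -192, -1792/5, 0, 106496/105, …
ICs: h(0) = 0, h′(0) = 12.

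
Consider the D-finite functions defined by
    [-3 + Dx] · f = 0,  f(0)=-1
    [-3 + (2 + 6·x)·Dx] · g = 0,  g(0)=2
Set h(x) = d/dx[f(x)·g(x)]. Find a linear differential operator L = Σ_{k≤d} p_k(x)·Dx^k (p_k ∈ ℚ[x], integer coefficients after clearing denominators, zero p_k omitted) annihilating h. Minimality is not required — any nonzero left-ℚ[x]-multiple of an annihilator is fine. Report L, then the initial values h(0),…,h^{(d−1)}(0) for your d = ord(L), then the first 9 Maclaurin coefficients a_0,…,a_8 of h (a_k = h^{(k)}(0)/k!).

L = (7 + 36·x + 36·x^2) + (-2 - 10·x - 12·x^2)·Dx  (order 1).
h: a_k = -9, -63/2, -459/8, -891/16, -8667/128, 21627/1280, -818667/5120, 28832679/71680, -194321511/163840, …
ICs: h(0) = -9.

f: a_k = -1, -3, -9/2, -9/2, -27/8, -81/40, -81/80, -243/560, -729/4480, …
g: a_k = 2, 3, -9/4, 27/8, -405/64, 1701/128, -15309/512, 72171/1024, -2814669/16384, …
h₀=f·g: eliminate ⇒ L₀, order ≤ 1·1.
h₀' ⇒ L via d/dx closure of L₀.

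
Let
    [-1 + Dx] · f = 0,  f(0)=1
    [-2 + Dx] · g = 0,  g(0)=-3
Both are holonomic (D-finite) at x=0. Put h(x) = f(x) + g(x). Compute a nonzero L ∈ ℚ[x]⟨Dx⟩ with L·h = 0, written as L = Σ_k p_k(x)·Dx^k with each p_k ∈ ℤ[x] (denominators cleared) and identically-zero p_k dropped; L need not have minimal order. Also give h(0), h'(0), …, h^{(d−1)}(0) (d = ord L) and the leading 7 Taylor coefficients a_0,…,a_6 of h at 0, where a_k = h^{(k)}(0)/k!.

L = 2 - 3·Dx + Dx^2  (order 2).
h: a_k = -2, -5, -11/2, -23/6, -47/24, -19/24, -191/720, …
ICs: h(0) = -2, h′(0) = -5.

f: a_k = 1, 1, 1/2, 1/6, 1/24, 1/120, 1/720, …
g: a_k = -3, -6, -6, -4, -2, -4/5, -4/15, …
L₀ := lclm(L_f,L_g); ord L₀ ≤ 1+1.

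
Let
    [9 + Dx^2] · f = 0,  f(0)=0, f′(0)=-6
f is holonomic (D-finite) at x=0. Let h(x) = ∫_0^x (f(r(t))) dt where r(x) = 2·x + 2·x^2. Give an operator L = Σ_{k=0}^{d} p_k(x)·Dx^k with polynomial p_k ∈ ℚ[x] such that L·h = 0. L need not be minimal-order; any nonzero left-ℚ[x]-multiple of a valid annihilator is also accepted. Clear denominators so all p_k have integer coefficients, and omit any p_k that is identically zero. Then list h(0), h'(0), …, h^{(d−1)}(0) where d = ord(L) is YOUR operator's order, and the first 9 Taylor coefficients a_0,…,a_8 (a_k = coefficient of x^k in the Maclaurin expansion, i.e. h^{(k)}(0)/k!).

f: a_k = 0, -6, 0, 9, 0, -81/20, 0, 243/280, 0, …
L₀ from L_f via x↦r, Dx↦r'^{-1}Dx.
h=∫₀ˣh₀: take L = L₀·Dx.
L = (36 + 216·x + 432·x^2 + 288·x^3)·Dx - 2·Dx^2 + (1 + 2·x)·Dx^3  (order 3).
h: a_k = 0, 0, -6, -4, 18, 216/5, 72/5, -576/7, -5184/35, …
ICs: h(0) = 0, h′(0) = 0, h′′(0) = -12.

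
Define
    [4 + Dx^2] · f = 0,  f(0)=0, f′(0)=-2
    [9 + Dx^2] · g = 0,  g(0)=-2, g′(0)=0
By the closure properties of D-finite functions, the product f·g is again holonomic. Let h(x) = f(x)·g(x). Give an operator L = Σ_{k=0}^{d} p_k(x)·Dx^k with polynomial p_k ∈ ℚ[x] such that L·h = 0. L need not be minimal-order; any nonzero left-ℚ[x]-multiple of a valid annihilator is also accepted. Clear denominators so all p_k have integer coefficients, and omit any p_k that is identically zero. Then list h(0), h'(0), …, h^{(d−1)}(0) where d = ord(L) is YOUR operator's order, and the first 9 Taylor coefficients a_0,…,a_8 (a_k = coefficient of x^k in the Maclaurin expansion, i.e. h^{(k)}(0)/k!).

L = 25 + 26·Dx^2 + Dx^4  (order 4).
h: a_k = 0, 4, 0, -62/3, 0, 781/30, 0, -19531/1260, 0, …
ICs: h(0) = 0, h′(0) = 4, h′′(0) = 0, h′′′(0) = -124.

f: a_k = 0, -2, 0, 4/3, 0, -4/15, 0, 8/315, 0, …
g: a_k = -2, 0, 9, 0, -27/4, 0, 81/40, 0, -729/2240, …
Product ⇒ symmetric product L₀, ord ≤ 4.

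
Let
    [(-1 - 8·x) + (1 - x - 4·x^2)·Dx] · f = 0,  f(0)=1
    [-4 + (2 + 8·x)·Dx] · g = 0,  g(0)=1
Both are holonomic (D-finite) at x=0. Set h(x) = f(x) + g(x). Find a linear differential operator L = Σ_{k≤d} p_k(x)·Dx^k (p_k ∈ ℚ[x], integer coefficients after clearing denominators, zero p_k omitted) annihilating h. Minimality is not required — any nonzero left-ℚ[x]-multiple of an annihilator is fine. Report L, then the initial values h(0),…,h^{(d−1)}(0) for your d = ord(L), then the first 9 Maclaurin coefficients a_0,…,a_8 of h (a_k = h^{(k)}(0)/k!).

L = (-24 - 156·x - 336·x^2 - 640·x^3) + (14 + 96·x + 420·x^2 + 1184·x^3 + 1600·x^4)·Dx + (1 - 11·x - 90·x^2 - 24·x^3 + 544·x^4 + 640·x^5)·Dx^2  (order 2).
h: a_k = 2, 3, 3, 13, 19, 93, 97, 705, 307, …
ICs: h(0) = 2, h′(0) = 3.

f: a_k = 1, 1, 5, 9, 29, 65, 181, 441, 1165, …
g: a_k = 1, 2, -2, 4, -10, 28, -84, 264, -858, …
f+g: L₀ = lclm(L_f,L_g), ord ≤ 1+1.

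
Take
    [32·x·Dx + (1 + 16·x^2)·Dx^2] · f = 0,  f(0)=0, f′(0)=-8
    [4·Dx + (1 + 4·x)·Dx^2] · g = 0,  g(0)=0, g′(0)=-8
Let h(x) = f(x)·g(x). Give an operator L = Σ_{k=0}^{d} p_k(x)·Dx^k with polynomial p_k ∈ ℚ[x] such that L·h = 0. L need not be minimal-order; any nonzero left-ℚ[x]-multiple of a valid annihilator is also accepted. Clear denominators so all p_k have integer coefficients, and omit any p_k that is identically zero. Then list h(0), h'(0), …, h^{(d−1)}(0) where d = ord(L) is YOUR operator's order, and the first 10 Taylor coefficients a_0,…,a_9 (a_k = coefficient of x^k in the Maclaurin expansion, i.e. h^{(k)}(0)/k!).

L = (1536 + 11264·x + 81920·x^2 + 638976·x^3 + 1966080·x^4 + 3407872·x^5 + 4194304·x^7)·Dx + (288 + 7936·x + 78848·x^2 + 495616·x^3 + 2228224·x^4 + 6094848·x^5 + 9175040·x^6 + 3145728·x^7 + 14680064·x^8)·Dx^2 + (48 + 1024·x + 12288·x^2 + 79872·x^3 + 368640·x^4 + 1277952·x^5 + 3145728·x^6 + 4718592·x^7 + 3145728·x^8 + 8388608·x^9)·Dx^3 + (5 + 72·x + 592·x^2 + 3584·x^3 + 16896·x^4 + 61440·x^5 + 172032·x^6 + 393216·x^7 + 589824·x^8 + 524288·x^9 + 1048576·x^10)·Dx^4  (order 4).
h: a_k = 0, 0, 64, -128, 0, -1024/3, 212992/45, -180224/15, 0, -15859712/315, …
ICs: h(0) = 0, h′(0) = 0, h′′(0) = 128, h′′′(0) = -768.

f: a_k = 0, -8, 0, 128/3, 0, -2048/5, 0, 32768/7, 0, -524288/9, …
g: a_k = 0, -8, 16, -128/3, 128, -2048/5, 4096/3, -32768/7, 16384, -524288/9, …
h₀=f·g: eliminate ⇒ L₀, order ≤ 2·2.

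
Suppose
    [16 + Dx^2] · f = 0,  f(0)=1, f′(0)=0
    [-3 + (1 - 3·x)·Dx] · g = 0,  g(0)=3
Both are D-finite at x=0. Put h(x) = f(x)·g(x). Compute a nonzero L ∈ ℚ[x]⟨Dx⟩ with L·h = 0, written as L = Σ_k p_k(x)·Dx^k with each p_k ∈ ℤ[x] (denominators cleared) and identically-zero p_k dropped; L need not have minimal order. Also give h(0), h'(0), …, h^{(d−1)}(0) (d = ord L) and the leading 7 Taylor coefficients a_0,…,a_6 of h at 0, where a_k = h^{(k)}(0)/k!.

f: a_k = 1, 0, -8, 0, 32/3, 0, -256/45, …
g: a_k = 3, 9, 27, 81, 243, 729, 2187, …
L₀ := L_f ⊗_s L_g (sym. prod.), ord ≤ 2.
L = (-16 + 48·x) + 6·Dx + (-1 + 3·x)·Dx^2  (order 2).
h: a_k = 3, 9, 3, 9, 59, 177, 7709/15, …
ICs: h(0) = 3, h′(0) = 9.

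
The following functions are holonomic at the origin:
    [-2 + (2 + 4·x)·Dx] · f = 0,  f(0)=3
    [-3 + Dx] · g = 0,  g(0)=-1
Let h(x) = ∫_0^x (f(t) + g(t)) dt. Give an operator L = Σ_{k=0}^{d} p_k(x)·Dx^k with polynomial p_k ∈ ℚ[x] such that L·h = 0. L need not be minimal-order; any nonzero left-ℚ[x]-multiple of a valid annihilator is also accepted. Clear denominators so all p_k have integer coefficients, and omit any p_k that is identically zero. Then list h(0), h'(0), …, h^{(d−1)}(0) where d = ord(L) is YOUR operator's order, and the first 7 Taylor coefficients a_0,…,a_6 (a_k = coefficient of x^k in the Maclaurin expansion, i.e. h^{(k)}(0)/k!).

L = (6 + 9·x)·Dx + (-5 - 18·x - 18·x^2)·Dx^2 + (1 + 5·x + 6·x^2)·Dx^3  (order 3).
h: a_k = 0, 2, 0, -2, -3/4, -21/20, 1/10, …
ICs: h(0) = 0, h′(0) = 2, h′′(0) = 0.

f: a_k = 3, 3, -3/2, 3/2, -15/8, 21/8, -63/16, …
g: a_k = -1, -3, -9/2, -9/2, -27/8, -81/40, -81/80, …
f+g: L₀ = lclm(L_f,L_g), ord ≤ 1+1.
Integrate: L := L₀·Dx.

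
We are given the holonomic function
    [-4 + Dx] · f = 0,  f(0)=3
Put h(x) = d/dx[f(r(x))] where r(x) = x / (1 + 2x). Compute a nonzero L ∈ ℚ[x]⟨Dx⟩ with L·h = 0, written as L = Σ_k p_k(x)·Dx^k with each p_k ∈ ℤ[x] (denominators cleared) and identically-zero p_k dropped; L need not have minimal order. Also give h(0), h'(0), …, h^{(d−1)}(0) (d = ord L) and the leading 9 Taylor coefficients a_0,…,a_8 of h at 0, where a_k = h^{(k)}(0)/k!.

L = -8·x + (-1 - 4·x - 4·x^2)·Dx  (order 1).
h: a_k = 12, 0, -48, 128, -192, 512/5, 1280/3, -65536/35, 72704/15, …
ICs: h(0) = 12.

f: a_k = 3, 12, 24, 32, 32, 128/5, 256/15, 1024/105, 512/105, …
h₀=f(r): pull back L_f along r ⇒ L₀.
h₀' ⇒ L via d/dx closure of L₀.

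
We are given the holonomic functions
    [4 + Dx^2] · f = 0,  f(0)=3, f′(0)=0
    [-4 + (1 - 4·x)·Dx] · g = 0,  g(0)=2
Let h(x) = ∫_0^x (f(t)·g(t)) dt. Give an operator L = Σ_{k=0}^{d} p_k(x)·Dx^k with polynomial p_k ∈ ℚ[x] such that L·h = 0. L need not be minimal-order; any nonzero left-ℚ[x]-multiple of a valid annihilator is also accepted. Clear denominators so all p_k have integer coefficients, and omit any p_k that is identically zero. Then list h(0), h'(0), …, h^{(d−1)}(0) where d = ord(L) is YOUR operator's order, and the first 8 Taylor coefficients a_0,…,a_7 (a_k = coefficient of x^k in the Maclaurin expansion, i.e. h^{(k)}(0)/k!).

f: a_k = 3, 0, -6, 0, 2, 0, -4/15, 0, …
g: a_k = 2, 8, 32, 128, 512, 2048, 8192, 32768, …
Product ⇒ symmetric product L₀, ord ≤ 2.
h=∫₀ˣh₀: take L = L₀·Dx.
L = (-4 + 16·x)·Dx + 8·Dx^2 + (-1 + 4·x)·Dx^3  (order 3).
h: a_k = 0, 6, 12, 28, 84, 1348/5, 2696/3, 46216/15, …
ICs: h(0) = 0, h′(0) = 6, h′′(0) = 24.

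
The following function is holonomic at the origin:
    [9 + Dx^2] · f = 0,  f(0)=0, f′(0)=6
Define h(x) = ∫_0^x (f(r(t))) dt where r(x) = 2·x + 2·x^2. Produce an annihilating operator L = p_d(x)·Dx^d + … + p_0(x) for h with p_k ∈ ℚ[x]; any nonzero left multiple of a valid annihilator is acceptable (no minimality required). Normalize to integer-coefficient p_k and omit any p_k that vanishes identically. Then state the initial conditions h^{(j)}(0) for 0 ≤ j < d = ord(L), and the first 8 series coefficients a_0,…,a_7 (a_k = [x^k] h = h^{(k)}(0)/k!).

f: a_k = 0, 6, 0, -9, 0, 81/20, 0, -243/280, …
L₀ from L_f via x↦r, Dx↦r'^{-1}Dx.
h=∫₀ˣh₀: take L = L₀·Dx.
L = (36 + 216·x + 432·x^2 + 288·x^3)·Dx - 2·Dx^2 + (1 + 2·x)·Dx^3  (order 3).
h: a_k = 0, 0, 6, 4, -18, -216/5, -72/5, 576/7, …
ICs: h(0) = 0, h′(0) = 0, h′′(0) = 12.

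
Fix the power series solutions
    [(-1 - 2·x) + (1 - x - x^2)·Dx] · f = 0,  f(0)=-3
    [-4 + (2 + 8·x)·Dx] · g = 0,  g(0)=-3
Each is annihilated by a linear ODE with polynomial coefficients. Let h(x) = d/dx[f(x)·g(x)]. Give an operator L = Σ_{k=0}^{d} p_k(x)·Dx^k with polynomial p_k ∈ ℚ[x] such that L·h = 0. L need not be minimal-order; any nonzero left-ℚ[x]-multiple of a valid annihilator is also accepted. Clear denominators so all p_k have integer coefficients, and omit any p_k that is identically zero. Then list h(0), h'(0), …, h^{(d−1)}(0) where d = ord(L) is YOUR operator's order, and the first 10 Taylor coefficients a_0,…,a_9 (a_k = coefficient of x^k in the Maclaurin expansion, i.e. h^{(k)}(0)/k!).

L = (4 + 66·x + 126·x^2 + 80·x^3 + 60·x^4) + (-3 - 13·x - 3·x^2 + 14·x^3 + 46·x^4 + 24·x^5)·Dx  (order 1).
h: a_k = 27, 36, 243, 36, 1710, -2430, 16191, -46512, 200151, -710910, …
ICs: h(0) = 27.

f: a_k = -3, -3, -6, -9, -15, -24, -39, -63, -102, -165, …
g: a_k = -3, -6, 6, -12, 30, -84, 252, -792, 2574, -8580, …
Sym-product of L_f,L_g gives L₀ (≤ ord 1).
h₀' ⇒ L via d/dx closure of L₀.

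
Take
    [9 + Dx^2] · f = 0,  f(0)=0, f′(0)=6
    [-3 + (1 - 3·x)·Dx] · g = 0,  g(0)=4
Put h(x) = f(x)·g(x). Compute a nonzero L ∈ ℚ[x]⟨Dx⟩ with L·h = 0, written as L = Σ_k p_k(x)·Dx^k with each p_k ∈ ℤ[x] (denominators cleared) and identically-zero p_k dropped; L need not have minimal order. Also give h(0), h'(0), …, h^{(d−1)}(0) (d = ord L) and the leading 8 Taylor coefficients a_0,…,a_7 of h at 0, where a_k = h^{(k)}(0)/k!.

L = (-9 + 27·x) + 6·Dx + (-1 + 3·x)·Dx^2  (order 2).
h: a_k = 0, 24, 72, 180, 540, 8181/5, 24543/5, 1030563/70, …
ICs: h(0) = 0, h′(0) = 24.

f: a_k = 0, 6, 0, -9, 0, 81/20, 0, -243/280, …
g: a_k = 4, 12, 36, 108, 324, 972, 2916, 8748, …
L₀ := L_f ⊗_s L_g (sym. prod.), ord ≤ 2.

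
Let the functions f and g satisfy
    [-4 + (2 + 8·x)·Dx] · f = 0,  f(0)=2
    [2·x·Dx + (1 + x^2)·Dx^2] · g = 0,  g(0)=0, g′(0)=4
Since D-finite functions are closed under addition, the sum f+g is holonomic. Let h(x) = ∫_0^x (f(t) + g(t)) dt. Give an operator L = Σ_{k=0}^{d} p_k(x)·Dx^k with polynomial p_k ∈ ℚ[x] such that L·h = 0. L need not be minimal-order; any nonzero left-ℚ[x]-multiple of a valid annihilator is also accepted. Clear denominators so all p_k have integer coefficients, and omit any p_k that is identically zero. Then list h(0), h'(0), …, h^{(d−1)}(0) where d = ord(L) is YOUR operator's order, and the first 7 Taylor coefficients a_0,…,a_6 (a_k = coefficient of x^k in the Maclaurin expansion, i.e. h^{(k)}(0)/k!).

f: a_k = 2, 4, -4, 8, -20, 56, -168, …
g: a_k = 0, 4, 0, -4/3, 0, 4/5, 0, …
L₀ := lclm(L_f,L_g); ord L₀ ≤ 1+2.
Integrate: L := L₀·Dx.
L = (-2 - 20·x + 6·x^2 + 12·x^3)·Dx^2 + (-7 - 8·x - 25·x^2 + 24·x^3 + 42·x^4)·Dx^3 + (-1 - 3·x + 6·x^2 + 9·x^3 + 7·x^4 + 12·x^5)·Dx^4  (order 4).
h: a_k = 0, 2, 4, -4/3, 5/3, -4, 142/15, …
ICs: h(0) = 0, h′(0) = 2, h′′(0) = 8, h′′′(0) = -8.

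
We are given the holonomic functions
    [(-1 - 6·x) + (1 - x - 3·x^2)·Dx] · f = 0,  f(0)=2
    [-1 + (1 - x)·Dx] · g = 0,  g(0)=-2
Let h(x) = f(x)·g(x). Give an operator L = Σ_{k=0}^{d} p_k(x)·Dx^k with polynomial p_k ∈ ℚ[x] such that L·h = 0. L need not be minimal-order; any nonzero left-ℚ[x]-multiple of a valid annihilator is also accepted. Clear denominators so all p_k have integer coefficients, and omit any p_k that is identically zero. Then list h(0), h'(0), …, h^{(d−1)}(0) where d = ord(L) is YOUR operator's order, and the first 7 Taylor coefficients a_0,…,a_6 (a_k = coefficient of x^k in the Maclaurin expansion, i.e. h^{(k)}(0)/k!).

L = (-2 - 4·x + 9·x^2) + (1 - 2·x - 2·x^2 + 3·x^3)·Dx  (order 1).
h: a_k = -4, -8, -24, -52, -128, -288, -676, …
ICs: h(0) = -4.

f: a_k = 2, 2, 8, 14, 38, 80, 194, …
g: a_k = -2, -2, -2, -2, -2, -2, -2, …
Product ⇒ symmetric product L₀, ord ≤ 1.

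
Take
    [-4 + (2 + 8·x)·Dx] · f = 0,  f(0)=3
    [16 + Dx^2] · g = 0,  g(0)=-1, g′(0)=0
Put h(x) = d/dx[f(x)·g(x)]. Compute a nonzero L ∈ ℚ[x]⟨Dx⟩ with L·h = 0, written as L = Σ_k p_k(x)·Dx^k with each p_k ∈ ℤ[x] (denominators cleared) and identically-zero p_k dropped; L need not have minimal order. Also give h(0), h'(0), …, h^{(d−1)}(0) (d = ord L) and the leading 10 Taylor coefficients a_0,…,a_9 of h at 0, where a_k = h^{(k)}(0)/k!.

L = (212 + 2304·x + 8704·x^2 + 16384·x^3 + 16384·x^4) + (-4 - 144·x - 768·x^2 - 1024·x^3)·Dx + (7 + 88·x + 432·x^2 + 1024·x^3 + 1024·x^4)·Dx^2  (order 2).
h: a_k = -6, 60, 108, -200, -260, 2792/5, -22456/15, 704752/105, -970668/35, 14995736/135, …
ICs: h(0) = -6, h′(0) = 60.

f: a_k = 3, 6, -6, 12, -30, 84, -252, 792, -2574, 8580, …
g: a_k = -1, 0, 8, 0, -32/3, 0, 256/45, 0, -512/315, 0, …
h₀=f·g: eliminate ⇒ L₀, order ≤ 1·2.
Derive L from L₀ (diff closure).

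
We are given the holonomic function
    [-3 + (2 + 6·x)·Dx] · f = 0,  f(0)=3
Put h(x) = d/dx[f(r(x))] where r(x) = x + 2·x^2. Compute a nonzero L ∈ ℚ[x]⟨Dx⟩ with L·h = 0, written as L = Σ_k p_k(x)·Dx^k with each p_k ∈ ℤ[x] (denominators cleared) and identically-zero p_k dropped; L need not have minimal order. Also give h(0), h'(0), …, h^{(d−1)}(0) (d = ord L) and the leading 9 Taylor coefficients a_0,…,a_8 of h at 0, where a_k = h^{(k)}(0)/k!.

f: a_k = 3, 9/2, -27/8, 81/16, -1215/128, 5103/256, -45927/1024, 216513/2048, -8444007/32768, …
L₀ from L_f via x↦r, Dx↦r'^{-1}Dx.
h₀' ⇒ L via d/dx closure of L₀.
L = 5 + (-2 - 14·x - 36·x^2 - 48·x^3)·Dx  (order 1).
h: a_k = 9/2, 45/4, -405/16, 945/32, 6075/256, -100845/512, 876015/2048, -846855/4096, -106058565/65536, …
ICs: h(0) = 9/2.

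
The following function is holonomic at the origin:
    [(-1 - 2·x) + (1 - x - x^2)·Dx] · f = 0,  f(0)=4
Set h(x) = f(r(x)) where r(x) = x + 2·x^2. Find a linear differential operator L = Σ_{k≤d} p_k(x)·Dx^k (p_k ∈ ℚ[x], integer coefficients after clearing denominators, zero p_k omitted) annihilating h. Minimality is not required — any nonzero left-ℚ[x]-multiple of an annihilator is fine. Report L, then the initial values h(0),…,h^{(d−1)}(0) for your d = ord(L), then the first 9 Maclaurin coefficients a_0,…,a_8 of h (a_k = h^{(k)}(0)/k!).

L = (1 + 6·x + 12·x^2 + 16·x^3) + (-1 + x + 3·x^2 + 4·x^3 + 4·x^4)·Dx  (order 1).
h: a_k = 4, 4, 16, 44, 124, 336, 948, 2628, 7312, …
ICs: h(0) = 4.

f: a_k = 4, 4, 8, 12, 20, 32, 52, 84, 136, …
f∘r: x↦r, Dx↦Dx/r' in L_f ⇒ L₀.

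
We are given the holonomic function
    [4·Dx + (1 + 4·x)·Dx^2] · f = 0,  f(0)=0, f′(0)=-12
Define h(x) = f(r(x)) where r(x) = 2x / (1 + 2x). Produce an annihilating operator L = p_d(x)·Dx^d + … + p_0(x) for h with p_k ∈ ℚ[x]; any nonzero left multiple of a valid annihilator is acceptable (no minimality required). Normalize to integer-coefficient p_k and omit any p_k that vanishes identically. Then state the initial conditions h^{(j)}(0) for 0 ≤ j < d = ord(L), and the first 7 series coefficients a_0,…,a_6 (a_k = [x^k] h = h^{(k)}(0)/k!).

f: a_k = 0, -12, 24, -64, 192, -3072/5, 2048, …
h₀=f(r): pull back L_f along r ⇒ L₀.
L = (12 + 40·x)·Dx + (1 + 12·x + 20·x^2)·Dx^2  (order 2).
h: a_k = 0, -24, 144, -992, 7488, -299904/5, 499968, …
ICs: h(0) = 0, h′(0) = -24.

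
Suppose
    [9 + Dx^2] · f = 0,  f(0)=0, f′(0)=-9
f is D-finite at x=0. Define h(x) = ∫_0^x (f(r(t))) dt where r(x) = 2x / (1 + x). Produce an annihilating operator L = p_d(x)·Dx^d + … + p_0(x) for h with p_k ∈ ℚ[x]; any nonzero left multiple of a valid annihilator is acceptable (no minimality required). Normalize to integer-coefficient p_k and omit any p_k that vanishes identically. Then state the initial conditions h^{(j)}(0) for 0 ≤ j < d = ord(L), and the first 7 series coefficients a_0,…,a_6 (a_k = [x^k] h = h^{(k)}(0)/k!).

L = 36·Dx + (2 + 6·x + 6·x^2 + 2·x^3)·Dx^2 + (1 + 4·x + 6·x^2 + 4·x^3 + x^4)·Dx^3  (order 3).
h: a_k = 0, 0, -9, 6, 45/2, -306/5, 363/5, …
ICs: h(0) = 0, h′(0) = 0, h′′(0) = -18.

f: a_k = 0, -9, 0, 27/2, 0, -243/40, 0, …
h₀=f(r): pull back L_f along r ⇒ L₀.
∫: right-multiply L₀ by Dx.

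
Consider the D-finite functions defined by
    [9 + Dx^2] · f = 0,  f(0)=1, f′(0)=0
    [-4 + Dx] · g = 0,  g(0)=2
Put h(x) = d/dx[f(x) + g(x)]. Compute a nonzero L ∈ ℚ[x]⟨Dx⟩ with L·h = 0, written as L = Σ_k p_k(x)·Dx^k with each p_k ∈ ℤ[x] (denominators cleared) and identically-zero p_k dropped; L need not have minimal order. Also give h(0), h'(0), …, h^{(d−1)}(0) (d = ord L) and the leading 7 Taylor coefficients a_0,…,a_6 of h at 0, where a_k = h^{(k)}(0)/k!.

f: a_k = 1, 0, -9/2, 0, 27/8, 0, -81/80, …
g: a_k = 2, 8, 16, 64/3, 64/3, 256/15, 512/45, …
L₀ := lclm(L_f,L_g); ord L₀ ≤ 2+1.
h₀' ⇒ L via d/dx closure of L₀.
L = 36 - 9·Dx + 4·Dx^2 - Dx^3  (order 3).
h: a_k = 8, 23, 64, 593/6, 256/3, 7463/120, 2048/45, …
ICs: h(0) = 8, h′(0) = 23, h′′(0) = 128.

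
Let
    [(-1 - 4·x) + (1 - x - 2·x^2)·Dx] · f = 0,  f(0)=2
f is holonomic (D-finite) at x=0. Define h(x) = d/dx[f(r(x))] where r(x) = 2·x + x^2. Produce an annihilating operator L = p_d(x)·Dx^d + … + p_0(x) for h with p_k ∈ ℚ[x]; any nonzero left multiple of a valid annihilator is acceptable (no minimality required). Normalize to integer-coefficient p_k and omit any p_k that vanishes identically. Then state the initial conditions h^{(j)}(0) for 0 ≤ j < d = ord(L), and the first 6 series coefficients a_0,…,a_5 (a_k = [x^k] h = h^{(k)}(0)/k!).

f: a_k = 2, 2, 6, 10, 22, 42, …
L₀ from L_f via x↦r, Dx↦r'^{-1}Dx.
h=h₀': d/dx-closure on L₀ ⇒ L.
L = (13 + 52·x + 186·x^2 + 160·x^3 + 40·x^4) + (-1 - 5·x + 26·x^2 + 62·x^3 + 40·x^4 + 8·x^5)·Dx  (order 1).
h: a_k = 4, 52, 312, 1912, 10540, 56412, …
ICs: h(0) = 4.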